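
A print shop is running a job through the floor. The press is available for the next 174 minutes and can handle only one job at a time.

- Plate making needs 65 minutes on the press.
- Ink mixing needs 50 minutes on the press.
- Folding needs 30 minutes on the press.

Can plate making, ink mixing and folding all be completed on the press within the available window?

Yes

Running back to back, the jobs need 65 + 50 + 30 = 145 minutes on the press.
Since 145 ≤ 174, they fit within the window.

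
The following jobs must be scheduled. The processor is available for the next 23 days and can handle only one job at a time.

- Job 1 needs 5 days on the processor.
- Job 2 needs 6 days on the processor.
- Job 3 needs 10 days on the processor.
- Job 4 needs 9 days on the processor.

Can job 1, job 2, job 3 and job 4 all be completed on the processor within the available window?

No

Running back to back, the jobs need 5 + 6 + 10 + 9 = 30 days on the processor.
Since 30 > 23, they cannot all fit.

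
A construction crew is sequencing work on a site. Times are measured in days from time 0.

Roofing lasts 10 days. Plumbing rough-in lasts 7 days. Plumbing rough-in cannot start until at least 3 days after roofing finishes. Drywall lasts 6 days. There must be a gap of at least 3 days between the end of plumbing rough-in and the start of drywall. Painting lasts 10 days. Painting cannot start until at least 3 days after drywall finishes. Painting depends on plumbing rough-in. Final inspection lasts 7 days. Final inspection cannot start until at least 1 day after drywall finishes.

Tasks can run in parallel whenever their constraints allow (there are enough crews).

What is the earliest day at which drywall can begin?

23

Roofing can start immediately at day 0; it finishes at day 10.
Plumbing rough-in waits on roofing (finishes day 10, plus 3-day gap → day 13), so it starts at day 13 and finishes at 13 + 7 = day 20.
Drywall waits on plumbing rough-in (finishes day 20, plus 3-day gap → day 23), so the earliest it can start is day 23.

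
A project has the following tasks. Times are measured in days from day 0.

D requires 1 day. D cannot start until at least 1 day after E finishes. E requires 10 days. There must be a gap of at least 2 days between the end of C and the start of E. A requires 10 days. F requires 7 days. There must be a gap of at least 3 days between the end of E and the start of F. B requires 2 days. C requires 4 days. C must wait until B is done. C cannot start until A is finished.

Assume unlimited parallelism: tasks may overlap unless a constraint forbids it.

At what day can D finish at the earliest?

28

B has no prerequisites, so it starts at day 0 and finishes at day 2.
Nothing blocks A, so it runs from day 0 to day 10.
For C: B (finishes day 2); A (finishes day 10). Taking the maximum gives a start of day 10, and it finishes at 10 + 4 = day 14.
After C (finishes day 14, plus 2-day gap → day 16), E can start at day 16 and finishes at day 26.
D cannot begin until E (finishes day 26, plus 1-day gap → day 27). It runs from day 27 to 27 + 1 = day 28.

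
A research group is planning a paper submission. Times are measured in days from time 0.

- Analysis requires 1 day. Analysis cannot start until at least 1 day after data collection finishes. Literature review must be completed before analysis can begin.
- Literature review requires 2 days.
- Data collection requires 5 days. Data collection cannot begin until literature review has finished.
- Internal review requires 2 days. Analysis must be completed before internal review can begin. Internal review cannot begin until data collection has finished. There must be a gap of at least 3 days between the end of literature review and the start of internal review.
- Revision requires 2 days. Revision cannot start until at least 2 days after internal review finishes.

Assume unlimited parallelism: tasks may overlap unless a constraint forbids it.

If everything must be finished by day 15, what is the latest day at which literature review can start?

Revision has no dependents, so it just needs to finish by day 15. Starting by 15 − 2 = day 13 achieves that.
Since revision (must start by day 13, minus 2-day gap → day 11) depends on it, internal review must finish by day 11. Backing off its 2-day duration gives a latest start of day 9.
Analysis has to be done before internal review (must start by day 9). That means finishing by day 9, i.e. starting by 9 − 1 = day 8.
Data collection feeds analysis (must start by day 8, minus 1-day gap → day 7); internal review (must start by day 9). Taking the minimum, data collection must finish by day 7 and start by 7 − 5 = day 2.
Literature review must finish in time for data collection (must start by day 2); analysis (must start by day 8); internal review (must start by day 9, minus 3-day gap → day 6). The tightest is day 2, so literature review must start by 2 − 2 = day 0.

0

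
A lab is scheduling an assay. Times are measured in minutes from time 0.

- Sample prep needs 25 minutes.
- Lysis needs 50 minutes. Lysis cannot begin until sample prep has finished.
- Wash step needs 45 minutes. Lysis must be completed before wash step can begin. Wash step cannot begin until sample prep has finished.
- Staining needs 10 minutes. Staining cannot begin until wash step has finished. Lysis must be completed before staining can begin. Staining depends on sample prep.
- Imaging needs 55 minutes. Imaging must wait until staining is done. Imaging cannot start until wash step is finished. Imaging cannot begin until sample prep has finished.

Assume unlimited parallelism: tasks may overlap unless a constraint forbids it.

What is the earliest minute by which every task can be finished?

185

Sample prep has no prerequisites, so it starts at minute 0 and finishes at minute 25.
Lysis waits on sample prep (finishes minute 25), so it starts at minute 25 and finishes at 25 + 50 = minute 75.
Wash step has to wait for lysis (finishes minute 75); sample prep (finishes minute 25). The latest of these is minute 75, so wash step runs minute 75 to 75 + 45 = minute 120.
For staining: wash step (finishes minute 120); lysis (finishes minute 75); sample prep (finishes minute 25). Taking the maximum gives a start of minute 120, and it finishes at 120 + 10 = minute 130.
For imaging: staining (finishes minute 130); wash step (finishes minute 120); sample prep (finishes minute 25). Taking the maximum gives a start of minute 130, and it finishes at 130 + 55 = minute 185.
All tasks are finished once the last one completes. Finish times: Sample prep at 25, Lysis at 75, Wash step at 120, Staining at 130, Imaging at 185. The latest is minute 185.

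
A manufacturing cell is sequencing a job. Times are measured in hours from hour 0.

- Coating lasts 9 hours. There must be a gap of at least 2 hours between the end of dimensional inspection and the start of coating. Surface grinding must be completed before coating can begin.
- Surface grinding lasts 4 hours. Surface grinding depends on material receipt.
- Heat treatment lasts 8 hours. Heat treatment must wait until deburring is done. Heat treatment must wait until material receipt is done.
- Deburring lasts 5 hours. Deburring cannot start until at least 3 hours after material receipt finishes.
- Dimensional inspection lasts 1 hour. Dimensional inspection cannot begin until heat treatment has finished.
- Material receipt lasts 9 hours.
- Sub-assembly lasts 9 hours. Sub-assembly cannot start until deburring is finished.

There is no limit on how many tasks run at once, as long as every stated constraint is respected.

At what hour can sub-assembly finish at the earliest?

26

Material receipt can start immediately at hour 0; it finishes at hour 9.
Deburring cannot begin until material receipt (finishes hour 9, plus 3-hour gap → hour 12). It runs from hour 12 to 12 + 5 = hour 17.
After deburring (finishes hour 17), sub-assembly can start at hour 17 and finishes at hour 26.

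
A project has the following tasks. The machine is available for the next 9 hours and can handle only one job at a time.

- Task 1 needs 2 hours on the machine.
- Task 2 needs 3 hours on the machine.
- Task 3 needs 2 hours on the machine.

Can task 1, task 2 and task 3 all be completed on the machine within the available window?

Yes

Running back to back, the jobs need 2 + 3 + 2 = 7 hours on the machine.
Since 7 ≤ 9, they fit within the window.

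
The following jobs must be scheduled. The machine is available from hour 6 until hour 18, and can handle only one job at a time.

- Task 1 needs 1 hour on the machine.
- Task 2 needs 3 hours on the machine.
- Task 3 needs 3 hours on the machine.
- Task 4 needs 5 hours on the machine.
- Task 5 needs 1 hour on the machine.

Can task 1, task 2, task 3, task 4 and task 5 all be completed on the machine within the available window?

No

The machine window is 18 − 6 = 12 hours.
Running back to back, the jobs need 1 + 3 + 3 + 5 + 1 = 13 hours on the machine.
Since 13 > 12, they cannot all fit.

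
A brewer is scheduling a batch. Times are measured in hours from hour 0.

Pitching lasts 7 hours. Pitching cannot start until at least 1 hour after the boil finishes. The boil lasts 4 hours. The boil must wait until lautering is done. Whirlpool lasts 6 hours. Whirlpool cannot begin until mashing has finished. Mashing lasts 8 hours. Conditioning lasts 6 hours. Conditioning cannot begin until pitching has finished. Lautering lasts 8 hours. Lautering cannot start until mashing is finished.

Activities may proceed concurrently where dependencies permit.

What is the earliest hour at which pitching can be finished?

Mashing has no prerequisites, so it starts at hour 0 and finishes at hour 8.
Lautering cannot begin until mashing (finishes hour 8). It runs from hour 8 to 8 + 8 = hour 16.
After lautering (finishes hour 16), the boil can start at hour 16 and finishes at hour 20.
Pitching cannot begin until the boil (finishes hour 20, plus 1-hour gap → hour 21). It runs from hour 21 to 21 + 7 = hour 28.

28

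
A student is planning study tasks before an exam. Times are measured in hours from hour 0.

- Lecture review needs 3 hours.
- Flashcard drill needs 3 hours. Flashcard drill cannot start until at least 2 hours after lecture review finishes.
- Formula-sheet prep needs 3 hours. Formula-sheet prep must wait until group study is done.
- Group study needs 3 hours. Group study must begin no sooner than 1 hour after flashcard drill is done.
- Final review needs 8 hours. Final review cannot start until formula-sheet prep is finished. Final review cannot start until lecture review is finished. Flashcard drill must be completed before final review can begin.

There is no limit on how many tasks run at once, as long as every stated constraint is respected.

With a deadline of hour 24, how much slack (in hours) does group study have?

Lecture review can start immediately at hour 0; it finishes at hour 3.
Flashcard drill cannot begin until lecture review (finishes hour 3, plus 2-hour gap → hour 5). It runs from hour 5 to 5 + 3 = hour 8.
Group study cannot begin until flashcard drill (finishes hour 8, plus 1-hour gap → hour 9). It runs from hour 9 to 9 + 3 = hour 12.

Working backward from the deadline:
Nothing follows final review; the deadline of hour 24 is its only limit. It must start by 24 − 8 = hour 16.
Since final review (must start by hour 16) depends on it, formula-sheet prep must finish by hour 16. Backing off its 3-hour duration gives a latest start of hour 13.
Group study has to be done before formula-sheet prep (must start by hour 13). That means finishing by hour 13, i.e. starting by 13 − 3 = hour 10.
So group study can start as early as hour 9 and as late as hour 10, giving 10 − 9 = 1 hour of slack.

1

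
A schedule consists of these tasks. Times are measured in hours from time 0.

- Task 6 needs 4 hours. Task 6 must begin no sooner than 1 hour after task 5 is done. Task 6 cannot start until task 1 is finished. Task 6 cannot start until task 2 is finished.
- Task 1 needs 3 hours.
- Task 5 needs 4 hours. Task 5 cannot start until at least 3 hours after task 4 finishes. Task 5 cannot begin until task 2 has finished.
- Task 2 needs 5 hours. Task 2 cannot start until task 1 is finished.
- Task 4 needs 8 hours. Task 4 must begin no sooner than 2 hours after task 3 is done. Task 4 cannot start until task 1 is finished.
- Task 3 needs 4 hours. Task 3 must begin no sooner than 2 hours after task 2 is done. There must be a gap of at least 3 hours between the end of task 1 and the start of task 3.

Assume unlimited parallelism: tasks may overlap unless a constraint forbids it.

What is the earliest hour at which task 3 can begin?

10

Task 1 has no prerequisites, so it starts at hour 0 and finishes at hour 3.
Task 2 waits on task 1 (finishes hour 3), so it starts at hour 3 and finishes at 3 + 5 = hour 8.
Task 3 waits on task 2 (finishes hour 8, plus 2-hour gap → hour 10); task 1 (finishes hour 3, plus 3-hour gap → hour 6). The latest of these is hour 10, which is the earliest task 3 can start.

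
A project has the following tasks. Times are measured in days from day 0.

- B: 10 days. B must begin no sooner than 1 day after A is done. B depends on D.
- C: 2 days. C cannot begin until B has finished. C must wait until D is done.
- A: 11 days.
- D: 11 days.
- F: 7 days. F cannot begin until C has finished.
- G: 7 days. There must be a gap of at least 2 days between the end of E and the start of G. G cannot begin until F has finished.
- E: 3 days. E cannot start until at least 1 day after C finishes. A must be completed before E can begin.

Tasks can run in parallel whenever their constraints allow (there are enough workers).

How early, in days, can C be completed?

24

D can start immediately at day 0; it finishes at day 11.
Nothing blocks A, so it runs from day 0 to day 11.
For B: A (finishes day 11, plus 1-day gap → day 12); D (finishes day 11). Taking the maximum gives a start of day 12, and it finishes at 12 + 10 = day 22.
C has to wait for B (finishes day 22); D (finishes day 11). The latest of these is day 22, so C runs day 22 to 22 + 2 = day 24.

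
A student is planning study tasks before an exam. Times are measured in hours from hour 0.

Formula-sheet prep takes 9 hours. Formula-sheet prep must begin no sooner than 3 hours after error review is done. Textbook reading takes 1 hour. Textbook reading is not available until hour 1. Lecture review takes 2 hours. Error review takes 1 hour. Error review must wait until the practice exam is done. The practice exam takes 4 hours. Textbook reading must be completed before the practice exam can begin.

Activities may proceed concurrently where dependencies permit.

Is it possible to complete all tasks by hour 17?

No

Lecture review can start immediately at hour 0; it finishes at hour 2.
Textbook reading cannot begin until its own release at hour 1. It runs from hour 1 to 1 + 1 = hour 2.
The practice exam waits on textbook reading (finishes hour 2), so it starts at hour 2 and finishes at 2 + 4 = hour 6.
After the practice exam (finishes hour 6), error review can start at hour 6 and finishes at hour 7.
After error review (finishes hour 7, plus 3-hour gap → hour 10), formula-sheet prep can start at hour 10 and finishes at hour 19.
The earliest everything can be done is hour 19, which is after the deadline of 17, so it is not possible.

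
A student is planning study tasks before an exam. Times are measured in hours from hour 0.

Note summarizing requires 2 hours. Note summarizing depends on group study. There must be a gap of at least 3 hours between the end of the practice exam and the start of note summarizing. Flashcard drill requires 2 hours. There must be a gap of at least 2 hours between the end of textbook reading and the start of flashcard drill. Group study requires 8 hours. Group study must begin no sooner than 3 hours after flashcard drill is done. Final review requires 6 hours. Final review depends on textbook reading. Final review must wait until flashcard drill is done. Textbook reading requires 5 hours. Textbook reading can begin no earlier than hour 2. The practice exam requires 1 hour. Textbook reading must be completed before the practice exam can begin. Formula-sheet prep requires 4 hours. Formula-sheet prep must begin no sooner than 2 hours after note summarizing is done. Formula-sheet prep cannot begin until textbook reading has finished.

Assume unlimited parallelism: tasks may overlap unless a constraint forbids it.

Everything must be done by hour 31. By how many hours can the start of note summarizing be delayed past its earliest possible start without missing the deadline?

Textbook reading cannot begin until its own release at hour 2. It runs from hour 2 to 2 + 5 = hour 7.
The practice exam waits on textbook reading (finishes hour 7), so it starts at hour 7 and finishes at 7 + 1 = hour 8.
Flashcard drill cannot begin until textbook reading (finishes hour 7, plus 2-hour gap → hour 9). It runs from hour 9 to 9 + 2 = hour 11.
Group study cannot begin until flashcard drill (finishes hour 11, plus 3-hour gap → hour 14). It runs from hour 14 to 14 + 8 = hour 22.
Note summarizing needs all of group study (finishes hour 22); the practice exam (finishes hour 8, plus 3-hour gap → hour 11). That puts its earliest start at hour 22; it finishes at 22 + 2 = hour 24.

Working backward from the deadline:
Formula-sheet prep has no dependents, so it just needs to finish by hour 31. Starting by 31 − 4 = hour 27 achieves that.
Note summarizing has to be done before formula-sheet prep (must start by hour 27, minus 2-hour gap → hour 25). That means finishing by hour 25, i.e. starting by 25 − 2 = hour 23.
So note summarizing can start as early as hour 22 and as late as hour 23, giving 23 − 22 = 1 hour of slack.

1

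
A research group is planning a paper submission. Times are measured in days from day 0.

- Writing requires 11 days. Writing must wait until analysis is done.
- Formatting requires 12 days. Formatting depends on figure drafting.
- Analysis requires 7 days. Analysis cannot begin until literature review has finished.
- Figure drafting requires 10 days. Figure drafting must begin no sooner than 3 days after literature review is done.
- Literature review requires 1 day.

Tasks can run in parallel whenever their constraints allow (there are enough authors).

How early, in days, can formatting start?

14

Nothing blocks literature review, so it runs from day 0 to day 1.
Figure drafting cannot begin until literature review (finishes day 1, plus 3-day gap → day 4). It runs from day 4 to 4 + 10 = day 14.
Formatting waits on figure drafting (finishes day 14), so the earliest it can start is day 14.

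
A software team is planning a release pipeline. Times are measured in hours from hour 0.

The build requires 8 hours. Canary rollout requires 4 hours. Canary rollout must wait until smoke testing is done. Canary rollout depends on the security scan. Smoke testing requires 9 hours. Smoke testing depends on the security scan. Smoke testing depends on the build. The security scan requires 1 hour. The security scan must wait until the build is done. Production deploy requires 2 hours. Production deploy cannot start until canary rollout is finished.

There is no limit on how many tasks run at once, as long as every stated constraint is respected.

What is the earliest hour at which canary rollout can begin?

18

The build has no prerequisites, so it starts at hour 0 and finishes at hour 8.
The security scan waits on the build (finishes hour 8), so it starts at hour 8 and finishes at 8 + 1 = hour 9.
Smoke testing has to wait for the security scan (finishes hour 9); the build (finishes hour 8). The latest of these is hour 9, so smoke testing runs hour 9 to 9 + 9 = hour 18.
Canary rollout waits on smoke testing (finishes hour 18); the security scan (finishes hour 9). The latest of these is hour 18, which is the earliest canary rollout can start.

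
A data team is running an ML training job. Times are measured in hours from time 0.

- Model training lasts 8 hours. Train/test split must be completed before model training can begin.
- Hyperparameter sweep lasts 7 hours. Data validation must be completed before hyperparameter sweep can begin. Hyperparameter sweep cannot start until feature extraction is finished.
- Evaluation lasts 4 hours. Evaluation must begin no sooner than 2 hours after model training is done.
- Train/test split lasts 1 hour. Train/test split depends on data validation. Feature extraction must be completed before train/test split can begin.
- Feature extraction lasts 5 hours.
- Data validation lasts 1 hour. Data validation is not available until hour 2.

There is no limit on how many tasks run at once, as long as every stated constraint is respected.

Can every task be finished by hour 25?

Feature extraction can start immediately at hour 0; it finishes at hour 5.
Data validation cannot begin until its own release at hour 2. It runs from hour 2 to 2 + 1 = hour 3.
Hyperparameter sweep has to wait for data validation (finishes hour 3); feature extraction (finishes hour 5). The latest of these is hour 5, so hyperparameter sweep runs hour 5 to 5 + 7 = hour 12.
Train/test split cannot start until data validation (finishes hour 3); feature extraction (finishes hour 5). The controlling bound is hour 5, so train/test split finishes at 5 + 1 = hour 6.
Model training cannot begin until train/test split (finishes hour 6). It runs from hour 6 to 6 + 8 = hour 14.
After model training (finishes hour 14, plus 2-hour gap → hour 16), evaluation can start at hour 16 and finishes at hour 20.
Every task is finished by hour 20, which is no later than the deadline of 25, so the schedule is feasible.

Yes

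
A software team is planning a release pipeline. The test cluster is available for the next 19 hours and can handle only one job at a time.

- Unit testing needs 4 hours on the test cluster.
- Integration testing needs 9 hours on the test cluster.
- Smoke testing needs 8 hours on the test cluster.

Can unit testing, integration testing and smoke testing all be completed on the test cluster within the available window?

No

Running back to back, the jobs need 4 + 9 + 8 = 21 hours on the test cluster.
Since 21 > 19, they cannot all fit.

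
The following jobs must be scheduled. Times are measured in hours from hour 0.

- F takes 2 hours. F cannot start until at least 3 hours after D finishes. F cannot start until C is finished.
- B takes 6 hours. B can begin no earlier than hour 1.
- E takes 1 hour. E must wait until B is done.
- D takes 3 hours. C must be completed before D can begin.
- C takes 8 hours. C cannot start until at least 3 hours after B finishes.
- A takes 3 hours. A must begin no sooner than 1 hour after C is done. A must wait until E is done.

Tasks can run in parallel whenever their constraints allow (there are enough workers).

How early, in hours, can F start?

24

B waits on its own release at hour 1, so it starts at hour 1 and finishes at 1 + 6 = hour 7.
C waits on B (finishes hour 7, plus 3-hour gap → hour 10), so it starts at hour 10 and finishes at 10 + 8 = hour 18.
D waits on C (finishes hour 18), so it starts at hour 18 and finishes at 18 + 3 = hour 21.
F waits on D (finishes hour 21, plus 3-hour gap → hour 24); C (finishes hour 18). The latest of these is hour 24, which is the earliest F can start.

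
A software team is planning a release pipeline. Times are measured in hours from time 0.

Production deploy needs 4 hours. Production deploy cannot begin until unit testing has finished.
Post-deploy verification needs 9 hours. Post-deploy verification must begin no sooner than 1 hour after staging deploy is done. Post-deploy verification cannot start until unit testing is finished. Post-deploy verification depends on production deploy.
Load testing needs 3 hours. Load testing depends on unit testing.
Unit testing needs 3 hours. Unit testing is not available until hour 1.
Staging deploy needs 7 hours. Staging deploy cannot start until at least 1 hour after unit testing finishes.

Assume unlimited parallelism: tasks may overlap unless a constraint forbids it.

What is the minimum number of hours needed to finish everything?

Unit testing cannot begin until its own release at hour 1. It runs from hour 1 to 1 + 3 = hour 4.
Production deploy waits on unit testing (finishes hour 4), so it starts at hour 4 and finishes at 4 + 4 = hour 8.
After unit testing (finishes hour 4), load testing can start at hour 4 and finishes at hour 7.
Staging deploy cannot begin until unit testing (finishes hour 4, plus 1-hour gap → hour 5). It runs from hour 5 to 5 + 7 = hour 12.
Post-deploy verification has to wait for staging deploy (finishes hour 12, plus 1-hour gap → hour 13); unit testing (finishes hour 4); production deploy (finishes hour 8). The latest of these is hour 13, so post-deploy verification runs hour 13 to 13 + 9 = hour 22.
All tasks are finished once the last one completes. Finish times: Unit testing at 4, Staging deploy at 12, Load testing at 7, Production deploy at 8, Post-deploy verification at 22. The latest is hour 22.

22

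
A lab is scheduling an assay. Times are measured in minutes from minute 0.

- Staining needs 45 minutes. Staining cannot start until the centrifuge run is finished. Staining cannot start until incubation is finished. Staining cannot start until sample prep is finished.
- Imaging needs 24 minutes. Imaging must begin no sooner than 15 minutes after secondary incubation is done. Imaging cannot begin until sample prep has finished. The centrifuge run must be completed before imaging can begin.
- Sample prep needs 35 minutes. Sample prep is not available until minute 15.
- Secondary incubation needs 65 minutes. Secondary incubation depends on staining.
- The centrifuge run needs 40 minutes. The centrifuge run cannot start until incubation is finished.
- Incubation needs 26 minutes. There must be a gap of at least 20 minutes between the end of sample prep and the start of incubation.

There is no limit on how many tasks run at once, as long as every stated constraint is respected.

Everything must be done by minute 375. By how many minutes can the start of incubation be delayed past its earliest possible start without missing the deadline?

90

After its own release at minute 15, sample prep can start at minute 15 and finishes at minute 50.
After sample prep (finishes minute 50, plus 20-minute gap → minute 70), incubation can start at minute 70 and finishes at minute 96.

Working backward from the deadline:
Imaging has no dependents, so it just needs to finish by minute 375. Starting by 375 − 24 = minute 351 achieves that.
Secondary incubation has to be done before imaging (must start by minute 351, minus 15-minute gap → minute 336). That means finishing by minute 336, i.e. starting by 336 − 65 = minute 271.
Since secondary incubation (must start by minute 271) depends on it, staining must finish by minute 271. Backing off its 45-minute duration gives a latest start of minute 226.
The centrifuge run has several dependents: staining (must start by minute 226); imaging (must start by minute 351). The earliest of those limits is minute 226, so the centrifuge run must start by 226 − 40 = minute 186.
For incubation: the centrifuge run (must start by minute 186); staining (must start by minute 226). The most restrictive is minute 186; with a 26-minute duration, incubation must start by minute 160.
So incubation can start as early as minute 70 and as late as minute 160, giving 160 − 70 = 90 minutes of slack.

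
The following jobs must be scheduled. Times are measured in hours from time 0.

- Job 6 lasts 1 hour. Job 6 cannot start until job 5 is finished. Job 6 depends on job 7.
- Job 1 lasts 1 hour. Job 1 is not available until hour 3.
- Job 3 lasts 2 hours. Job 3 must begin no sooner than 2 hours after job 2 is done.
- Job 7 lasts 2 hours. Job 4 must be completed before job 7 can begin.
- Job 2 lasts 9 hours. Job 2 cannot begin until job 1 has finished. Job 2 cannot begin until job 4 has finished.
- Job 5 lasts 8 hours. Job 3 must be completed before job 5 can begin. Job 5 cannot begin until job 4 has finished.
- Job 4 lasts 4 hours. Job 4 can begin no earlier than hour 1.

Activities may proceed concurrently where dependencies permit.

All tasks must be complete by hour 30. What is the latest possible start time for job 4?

Job 6 has no dependents, so it just needs to finish by hour 30. Starting by 30 − 1 = hour 29 achieves that.
Job 5 feeds into job 6 (must start by hour 29); so job 5 must finish by hour 29 and therefore start by hour 21.
Job 3 must finish before job 5 (must start by hour 21). With a 2-hour duration, job 3 must start by 21 − 2 = hour 19.
Since job 3 (must start by hour 19, minus 2-hour gap → hour 17) depends on it, job 2 must finish by hour 17. Backing off its 9-hour duration gives a latest start of hour 8.
Since job 6 (must start by hour 29) depends on it, job 7 must finish by hour 29. Backing off its 2-hour duration gives a latest start of hour 27.
Job 4 feeds job 2 (must start by hour 8); job 5 (must start by hour 21); job 7 (must start by hour 27). Taking the minimum, job 4 must finish by hour 8 and start by 8 − 4 = hour 4.

4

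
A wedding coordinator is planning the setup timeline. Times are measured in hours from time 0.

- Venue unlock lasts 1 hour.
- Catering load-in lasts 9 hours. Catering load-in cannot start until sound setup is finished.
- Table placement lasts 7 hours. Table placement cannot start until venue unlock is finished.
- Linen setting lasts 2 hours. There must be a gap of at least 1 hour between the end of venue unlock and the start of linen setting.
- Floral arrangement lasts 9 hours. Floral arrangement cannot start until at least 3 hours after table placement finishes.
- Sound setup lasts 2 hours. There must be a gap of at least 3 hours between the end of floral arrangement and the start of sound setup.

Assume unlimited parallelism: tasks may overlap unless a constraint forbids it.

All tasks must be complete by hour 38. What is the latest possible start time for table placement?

To finish by hour 38, catering load-in (duration 9) must start no later than hour 29.
Sound setup must finish before catering load-in (must start by hour 29). With a 2-hour duration, sound setup must start by 29 − 2 = hour 27.
Floral arrangement must finish before sound setup (must start by hour 27, minus 3-hour gap → hour 24). With a 9-hour duration, floral arrangement must start by 24 − 9 = hour 15.
Since floral arrangement (must start by hour 15, minus 3-hour gap → hour 12) depends on it, table placement must finish by hour 12. Backing off its 7-hour duration gives a latest start of hour 5.

5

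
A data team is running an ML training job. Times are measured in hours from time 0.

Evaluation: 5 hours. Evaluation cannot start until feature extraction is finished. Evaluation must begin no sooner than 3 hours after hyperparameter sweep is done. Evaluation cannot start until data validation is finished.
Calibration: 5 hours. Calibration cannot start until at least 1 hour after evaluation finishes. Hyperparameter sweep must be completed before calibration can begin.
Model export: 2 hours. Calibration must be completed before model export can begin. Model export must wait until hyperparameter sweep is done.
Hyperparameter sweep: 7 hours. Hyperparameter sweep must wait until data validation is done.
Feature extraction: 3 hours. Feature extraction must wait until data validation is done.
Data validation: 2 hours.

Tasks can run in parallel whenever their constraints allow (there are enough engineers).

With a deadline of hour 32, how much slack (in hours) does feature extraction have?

14

Data validation can start immediately at hour 0; it finishes at hour 2.
Feature extraction waits on data validation (finishes hour 2), so it starts at hour 2 and finishes at 2 + 3 = hour 5.

Working backward from the deadline:
To finish by hour 32, model export (duration 2) must start no later than hour 30.
Since model export (must start by hour 30) depends on it, calibration must finish by hour 30. Backing off its 5-hour duration gives a latest start of hour 25.
Evaluation must finish before calibration (must start by hour 25, minus 1-hour gap → hour 24). With a 5-hour duration, evaluation must start by 24 − 5 = hour 19.
Feature extraction has to be done before evaluation (must start by hour 19). That means finishing by hour 19, i.e. starting by 19 − 3 = hour 16.
So feature extraction can start as early as hour 2 and as late as hour 16, giving 16 − 2 = 14 hours of slack.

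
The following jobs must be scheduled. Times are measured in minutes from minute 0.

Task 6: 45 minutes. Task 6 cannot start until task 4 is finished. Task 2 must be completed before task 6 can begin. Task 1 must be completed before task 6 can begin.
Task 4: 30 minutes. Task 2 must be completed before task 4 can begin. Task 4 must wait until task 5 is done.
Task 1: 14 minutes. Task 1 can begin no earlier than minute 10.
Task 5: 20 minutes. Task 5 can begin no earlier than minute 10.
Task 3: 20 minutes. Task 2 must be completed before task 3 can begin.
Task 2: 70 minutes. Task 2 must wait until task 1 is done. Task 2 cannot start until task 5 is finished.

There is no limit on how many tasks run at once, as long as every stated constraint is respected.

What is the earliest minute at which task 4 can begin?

Task 5 cannot begin until its own release at minute 10. It runs from minute 10 to 10 + 20 = minute 30.
Task 1 cannot begin until its own release at minute 10. It runs from minute 10 to 10 + 14 = minute 24.
Task 2 has to wait for task 1 (finishes minute 24); task 5 (finishes minute 30). The latest of these is minute 30, so task 2 runs minute 30 to 30 + 70 = minute 100.
Task 4 waits on task 2 (finishes minute 100); task 5 (finishes minute 30). The latest of these is minute 100, which is the earliest task 4 can start.

100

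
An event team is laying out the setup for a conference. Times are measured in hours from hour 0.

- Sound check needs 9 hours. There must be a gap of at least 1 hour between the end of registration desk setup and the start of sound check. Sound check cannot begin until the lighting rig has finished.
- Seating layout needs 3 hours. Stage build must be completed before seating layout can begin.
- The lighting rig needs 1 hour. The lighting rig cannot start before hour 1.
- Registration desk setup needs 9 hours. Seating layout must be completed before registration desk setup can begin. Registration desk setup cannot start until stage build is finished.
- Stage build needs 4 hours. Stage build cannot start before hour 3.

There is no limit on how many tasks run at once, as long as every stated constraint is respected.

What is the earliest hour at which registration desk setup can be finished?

After its own release at hour 3, stage build can start at hour 3 and finishes at hour 7.
After stage build (finishes hour 7), seating layout can start at hour 7 and finishes at hour 10.
Registration desk setup has to wait for seating layout (finishes hour 10); stage build (finishes hour 7). The latest of these is hour 10, so registration desk setup runs hour 10 to 10 + 9 = hour 19.

19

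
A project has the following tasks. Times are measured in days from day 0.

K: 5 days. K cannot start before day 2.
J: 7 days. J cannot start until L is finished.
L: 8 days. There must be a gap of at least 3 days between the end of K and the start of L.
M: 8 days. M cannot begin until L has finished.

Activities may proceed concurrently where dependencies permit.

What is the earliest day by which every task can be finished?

K waits on its own release at day 2, so it starts at day 2 and finishes at 2 + 5 = day 7.
L cannot begin until K (finishes day 7, plus 3-day gap → day 10). It runs from day 10 to 10 + 8 = day 18.
After L (finishes day 18), M can start at day 18 and finishes at day 26.
After L (finishes day 18), J can start at day 18 and finishes at day 25.
All tasks are finished once the last one completes. Finish times: J at 25, K at 7, L at 18, M at 26. The latest is day 26.

26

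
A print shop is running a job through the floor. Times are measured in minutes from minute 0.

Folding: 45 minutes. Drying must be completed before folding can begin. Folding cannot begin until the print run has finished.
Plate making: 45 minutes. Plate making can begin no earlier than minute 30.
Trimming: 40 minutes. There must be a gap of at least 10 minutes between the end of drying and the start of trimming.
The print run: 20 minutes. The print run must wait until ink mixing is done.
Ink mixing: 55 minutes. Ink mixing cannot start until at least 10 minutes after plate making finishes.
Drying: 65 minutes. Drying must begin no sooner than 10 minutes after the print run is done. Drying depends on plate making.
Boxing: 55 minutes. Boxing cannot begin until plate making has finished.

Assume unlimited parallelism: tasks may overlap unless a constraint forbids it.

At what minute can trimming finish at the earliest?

285

After its own release at minute 30, plate making can start at minute 30 and finishes at minute 75.
Ink mixing cannot begin until plate making (finishes minute 75, plus 10-minute gap → minute 85). It runs from minute 85 to 85 + 55 = minute 140.
The print run cannot begin until ink mixing (finishes minute 140). It runs from minute 140 to 140 + 20 = minute 160.
Drying needs all of the print run (finishes minute 160, plus 10-minute gap → minute 170); plate making (finishes minute 75). That puts its earliest start at minute 170; it finishes at 170 + 65 = minute 235.
Trimming waits on drying (finishes minute 235, plus 10-minute gap → minute 245), so it starts at minute 245 and finishes at 245 + 40 = minute 285.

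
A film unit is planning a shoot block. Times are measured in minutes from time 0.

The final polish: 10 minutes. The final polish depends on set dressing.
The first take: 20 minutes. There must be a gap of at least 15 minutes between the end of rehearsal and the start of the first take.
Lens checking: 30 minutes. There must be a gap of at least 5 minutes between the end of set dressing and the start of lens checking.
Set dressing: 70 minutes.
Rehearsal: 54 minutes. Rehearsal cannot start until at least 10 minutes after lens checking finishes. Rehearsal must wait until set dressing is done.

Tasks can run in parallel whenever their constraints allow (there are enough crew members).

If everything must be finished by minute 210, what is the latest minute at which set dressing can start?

6

The first take must finish by minute 210; it takes 20 minutes, so it must start by 210 − 20 = minute 190.
Since the first take (must start by minute 190, minus 15-minute gap → minute 175) depends on it, rehearsal must finish by minute 175. Backing off its 54-minute duration gives a latest start of minute 121.
Since rehearsal (must start by minute 121, minus 10-minute gap → minute 111) depends on it, lens checking must finish by minute 111. Backing off its 30-minute duration gives a latest start of minute 81.
To finish by minute 210, the final polish (duration 10) must start no later than minute 200.
For set dressing: lens checking (must start by minute 81, minus 5-minute gap → minute 76); rehearsal (must start by minute 121); the final polish (must start by minute 200). The most restrictive is minute 76; with a 70-minute duration, set dressing must start by minute 6.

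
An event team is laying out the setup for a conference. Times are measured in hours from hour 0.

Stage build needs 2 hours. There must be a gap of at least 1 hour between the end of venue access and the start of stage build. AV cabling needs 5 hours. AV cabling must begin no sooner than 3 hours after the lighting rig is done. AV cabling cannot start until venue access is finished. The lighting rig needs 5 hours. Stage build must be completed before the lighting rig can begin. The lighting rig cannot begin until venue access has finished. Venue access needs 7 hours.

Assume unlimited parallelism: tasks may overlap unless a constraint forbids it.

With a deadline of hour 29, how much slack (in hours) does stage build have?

Nothing blocks venue access, so it runs from hour 0 to hour 7.
Stage build waits on venue access (finishes hour 7, plus 1-hour gap → hour 8), so it starts at hour 8 and finishes at 8 + 2 = hour 10.

Working backward from the deadline:
AV cabling has no dependents, so it just needs to finish by hour 29. Starting by 29 − 5 = hour 24 achieves that.
The lighting rig must finish before AV cabling (must start by hour 24, minus 3-hour gap → hour 21). With a 5-hour duration, the lighting rig must start by 21 − 5 = hour 16.
Stage build feeds into the lighting rig (must start by hour 16); so stage build must finish by hour 16 and therefore start by hour 14.
So stage build can start as early as hour 8 and as late as hour 14, giving 14 − 8 = 6 hours of slack.

6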